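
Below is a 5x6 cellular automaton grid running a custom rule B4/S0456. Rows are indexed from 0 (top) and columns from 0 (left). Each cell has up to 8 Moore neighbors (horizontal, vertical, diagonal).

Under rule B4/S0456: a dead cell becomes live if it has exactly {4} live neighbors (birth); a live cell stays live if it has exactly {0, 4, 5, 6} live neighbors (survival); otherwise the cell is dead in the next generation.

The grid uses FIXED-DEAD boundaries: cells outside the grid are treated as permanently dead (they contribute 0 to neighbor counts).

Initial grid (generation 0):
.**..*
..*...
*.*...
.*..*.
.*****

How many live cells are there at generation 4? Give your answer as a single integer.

Answer: 1

Derivation:
Simulating step by step:
Generation 0 (given above): 13 live cells
Generation 1: 3 live cells
.....*
......
.*....
.*....
......
Generation 2: 1 live cells
.....*
......
......
......
......
Generation 3: 1 live cells
.....*
......
......
......
......
Generation 4: 1 live cells
.....*
......
......
......
......
Population at generation 4: 1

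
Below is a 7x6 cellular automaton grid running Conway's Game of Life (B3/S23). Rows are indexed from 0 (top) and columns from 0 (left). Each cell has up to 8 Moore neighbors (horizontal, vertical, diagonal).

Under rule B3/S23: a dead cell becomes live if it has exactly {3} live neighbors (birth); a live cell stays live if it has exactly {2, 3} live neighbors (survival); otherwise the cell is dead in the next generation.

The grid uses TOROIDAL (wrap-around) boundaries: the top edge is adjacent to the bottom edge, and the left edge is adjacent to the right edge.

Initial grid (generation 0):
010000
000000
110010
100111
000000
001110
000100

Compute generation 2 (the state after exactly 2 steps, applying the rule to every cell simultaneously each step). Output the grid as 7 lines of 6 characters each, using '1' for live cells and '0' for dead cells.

Answer: 000000
111001
000110
100010
000001
001010
001010

Derivation:
Simulating step by step:
Generation 0 (given above): 12 live cells
Generation 1: 16 live cells
000000
110000
110110
110110
001000
001110
000110
Generation 2: 13 live cells
(generation 2 grid is the final answer)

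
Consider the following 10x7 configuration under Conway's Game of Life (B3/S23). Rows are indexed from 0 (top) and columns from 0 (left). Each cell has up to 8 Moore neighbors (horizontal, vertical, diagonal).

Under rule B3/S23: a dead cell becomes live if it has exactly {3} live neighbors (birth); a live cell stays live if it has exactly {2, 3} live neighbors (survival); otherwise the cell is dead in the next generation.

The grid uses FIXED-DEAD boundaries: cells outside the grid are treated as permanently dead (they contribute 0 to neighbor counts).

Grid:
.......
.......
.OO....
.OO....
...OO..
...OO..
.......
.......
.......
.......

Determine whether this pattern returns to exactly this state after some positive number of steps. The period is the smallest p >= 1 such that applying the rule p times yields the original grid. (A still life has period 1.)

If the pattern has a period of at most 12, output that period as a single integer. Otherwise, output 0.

Simulating and comparing each generation to the original:
Gen 0 (original, given above): 8 live cells
Gen 1: 6 live cells, differs from original
Gen 2: 8 live cells, MATCHES original -> period = 2

Answer: 2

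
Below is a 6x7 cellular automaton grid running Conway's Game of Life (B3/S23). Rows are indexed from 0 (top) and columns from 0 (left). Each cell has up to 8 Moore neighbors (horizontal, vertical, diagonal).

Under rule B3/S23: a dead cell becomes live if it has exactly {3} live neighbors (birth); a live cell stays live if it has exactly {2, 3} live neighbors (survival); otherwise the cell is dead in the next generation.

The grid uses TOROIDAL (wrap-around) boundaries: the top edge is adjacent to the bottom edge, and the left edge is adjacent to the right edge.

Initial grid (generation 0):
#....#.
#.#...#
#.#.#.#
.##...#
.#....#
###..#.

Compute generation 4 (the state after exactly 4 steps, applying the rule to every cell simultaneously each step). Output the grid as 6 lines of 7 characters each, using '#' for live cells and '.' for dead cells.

Answer: .....#.
.#####.
.##..#.
###....
#......
.......

Derivation:
Simulating step by step:
Generation 0 (given above): 18 live cells
Generation 1: 11 live cells
..#..#.
...#...
..#....
..##..#
.....##
..#..#.
Generation 2: 17 live cells
..###..
..##...
..#....
..##.##
..#####
....##.
Generation 3: 10 live cells
..#..#.
.#..#..
.#..#..
.#....#
..#....
......#
Generation 4: 13 live cells
(generation 4 grid is the final answer)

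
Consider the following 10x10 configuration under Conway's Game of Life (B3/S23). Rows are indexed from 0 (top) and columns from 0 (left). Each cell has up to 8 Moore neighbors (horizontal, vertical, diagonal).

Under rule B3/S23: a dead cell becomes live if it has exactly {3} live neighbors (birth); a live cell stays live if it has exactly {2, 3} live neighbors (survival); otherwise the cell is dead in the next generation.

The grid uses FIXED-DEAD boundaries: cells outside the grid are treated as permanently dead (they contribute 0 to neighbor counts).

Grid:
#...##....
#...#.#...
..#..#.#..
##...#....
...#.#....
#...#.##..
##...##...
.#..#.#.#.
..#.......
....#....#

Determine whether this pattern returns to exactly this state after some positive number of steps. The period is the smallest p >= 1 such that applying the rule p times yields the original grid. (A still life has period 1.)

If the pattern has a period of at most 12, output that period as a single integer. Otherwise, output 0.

Simulating and comparing each generation to the original:
Gen 0 (original, given above): 29 live cells
Gen 1: 29 live cells, differs from original
Gen 2: 29 live cells, differs from original
Gen 3: 16 live cells, differs from original
Gen 4: 13 live cells, differs from original
Gen 5: 10 live cells, differs from original
Gen 6: 10 live cells, differs from original
Gen 7: 11 live cells, differs from original
Gen 8: 11 live cells, differs from original
Gen 9: 11 live cells, differs from original
Gen 10: 10 live cells, differs from original
Gen 11: 10 live cells, differs from original
Gen 12: 12 live cells, differs from original
No period found within 12 steps.

Answer: 0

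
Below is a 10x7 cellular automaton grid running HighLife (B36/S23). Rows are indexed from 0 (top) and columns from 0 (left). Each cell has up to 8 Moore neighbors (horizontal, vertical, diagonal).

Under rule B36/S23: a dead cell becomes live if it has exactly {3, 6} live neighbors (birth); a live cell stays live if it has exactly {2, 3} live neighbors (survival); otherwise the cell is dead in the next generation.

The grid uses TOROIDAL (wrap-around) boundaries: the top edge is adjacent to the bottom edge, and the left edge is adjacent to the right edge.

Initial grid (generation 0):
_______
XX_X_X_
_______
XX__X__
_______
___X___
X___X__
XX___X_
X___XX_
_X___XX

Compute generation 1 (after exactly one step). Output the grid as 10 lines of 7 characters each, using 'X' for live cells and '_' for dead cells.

Answer: _XX_XX_
_______
__X_X_X
_______
_______
_______
XX__X_X
XX___X_
____X_X
X___XXX

Derivation:
Simulating step by step:
Generation 0 (given above): 19 live cells
Generation 1: 20 live cells
(generation 1 grid is the final answer)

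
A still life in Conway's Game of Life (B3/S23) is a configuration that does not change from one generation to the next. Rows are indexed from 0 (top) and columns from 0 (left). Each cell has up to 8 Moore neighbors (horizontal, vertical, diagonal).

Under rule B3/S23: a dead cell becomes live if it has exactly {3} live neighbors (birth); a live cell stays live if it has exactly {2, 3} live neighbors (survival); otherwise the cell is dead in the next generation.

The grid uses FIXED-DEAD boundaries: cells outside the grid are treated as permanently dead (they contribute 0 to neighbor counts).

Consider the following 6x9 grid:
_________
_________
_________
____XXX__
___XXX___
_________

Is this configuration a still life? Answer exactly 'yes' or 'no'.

Compute generation 1 and compare to generation 0 (given above):
Generation 1:
_________
_________
_____X___
___X__X__
___X__X__
____X____
Cell (2,5) differs: gen0=0 vs gen1=1 -> NOT a still life.

Answer: no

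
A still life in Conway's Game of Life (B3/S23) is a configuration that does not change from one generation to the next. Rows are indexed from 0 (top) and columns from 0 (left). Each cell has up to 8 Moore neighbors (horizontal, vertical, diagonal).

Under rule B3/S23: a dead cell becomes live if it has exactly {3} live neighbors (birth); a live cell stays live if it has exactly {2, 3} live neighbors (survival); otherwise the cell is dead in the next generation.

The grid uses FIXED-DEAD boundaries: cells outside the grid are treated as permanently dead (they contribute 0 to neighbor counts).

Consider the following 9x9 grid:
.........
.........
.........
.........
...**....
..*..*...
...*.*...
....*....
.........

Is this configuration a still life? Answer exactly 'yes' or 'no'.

Compute generation 1 and compare to generation 0 (given above):
Generation 1:
.........
.........
.........
.........
...**....
..*..*...
...*.*...
....*....
.........
The grids are IDENTICAL -> still life.

Answer: yes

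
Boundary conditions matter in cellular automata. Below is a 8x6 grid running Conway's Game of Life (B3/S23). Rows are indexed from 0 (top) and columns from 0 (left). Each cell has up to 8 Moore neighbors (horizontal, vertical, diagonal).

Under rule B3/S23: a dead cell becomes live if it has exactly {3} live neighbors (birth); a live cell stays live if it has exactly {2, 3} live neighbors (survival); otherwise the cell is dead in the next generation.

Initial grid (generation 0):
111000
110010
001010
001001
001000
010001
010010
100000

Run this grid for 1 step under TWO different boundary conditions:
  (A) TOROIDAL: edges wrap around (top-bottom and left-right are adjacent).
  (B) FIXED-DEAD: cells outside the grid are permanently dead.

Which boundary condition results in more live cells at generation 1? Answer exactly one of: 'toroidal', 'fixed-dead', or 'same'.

Answer: toroidal

Derivation:
Under TOROIDAL boundary, generation 1:
001000
100000
101010
011000
111000
111000
010001
101001
Population = 18

Under FIXED-DEAD boundary, generation 1:
101000
100000
001011
011000
011000
011000
110000
000000
Population = 14

Comparison: toroidal=18, fixed-dead=14 -> toroidal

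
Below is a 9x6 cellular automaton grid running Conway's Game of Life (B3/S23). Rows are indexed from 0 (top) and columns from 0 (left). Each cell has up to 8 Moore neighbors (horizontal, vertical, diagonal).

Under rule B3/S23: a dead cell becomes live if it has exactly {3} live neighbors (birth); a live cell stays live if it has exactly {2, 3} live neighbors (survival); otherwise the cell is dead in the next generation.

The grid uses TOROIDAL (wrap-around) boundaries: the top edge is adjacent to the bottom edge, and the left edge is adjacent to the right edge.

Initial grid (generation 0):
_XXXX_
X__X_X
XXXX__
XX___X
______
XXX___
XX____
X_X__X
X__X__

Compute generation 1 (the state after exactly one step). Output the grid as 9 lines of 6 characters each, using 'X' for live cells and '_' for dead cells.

Answer: _X____
_____X
___X__
_____X
__X__X
X_X___
______
__X__X
X_____

Derivation:
Simulating step by step:
Generation 0 (given above): 24 live cells
Generation 1: 11 live cells
(generation 1 grid is the final answer)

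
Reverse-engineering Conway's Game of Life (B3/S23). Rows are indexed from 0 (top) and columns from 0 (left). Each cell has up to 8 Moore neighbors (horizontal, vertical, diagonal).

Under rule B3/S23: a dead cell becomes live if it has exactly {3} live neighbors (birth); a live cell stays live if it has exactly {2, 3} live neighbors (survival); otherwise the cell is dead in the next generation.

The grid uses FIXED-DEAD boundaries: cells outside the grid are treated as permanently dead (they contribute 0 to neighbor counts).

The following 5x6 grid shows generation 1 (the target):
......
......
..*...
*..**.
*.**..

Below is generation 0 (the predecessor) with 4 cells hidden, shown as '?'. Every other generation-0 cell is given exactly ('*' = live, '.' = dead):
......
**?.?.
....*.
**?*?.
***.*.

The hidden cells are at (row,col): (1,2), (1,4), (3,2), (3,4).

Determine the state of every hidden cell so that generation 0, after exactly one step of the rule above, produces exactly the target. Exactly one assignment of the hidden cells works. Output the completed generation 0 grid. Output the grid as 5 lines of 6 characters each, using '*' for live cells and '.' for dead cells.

Hidden generation-0 cells (in order): (1,2), (1,4), (3,2), (3,4).
A hidden cell only influences target cells in its own 3x3 neighborhood. Try each of the 2^4 = 16 assignments, step the completed generation 0 forward once under B3/S23, and compare with the target:
  (1,2)=. (1,4)=. (3,2)=. (3,4)=. -> step reproduces the target at every cell -> ACCEPT
  (1,2)=. (1,4)=. (3,2)=. (3,4)=* -> step gives (2,3)='*' but target has '.' -> reject
  (1,2)=. (1,4)=. (3,2)=* (3,4)=. -> step gives (2,2)='.' but target has '*' -> reject
  (1,2)=. (1,4)=. (3,2)=* (3,4)=* -> step gives (2,2)='.' but target has '*' -> reject
  (1,2)=. (1,4)=* (3,2)=. (3,4)=. -> step gives (2,3)='*' but target has '.' -> reject
  (1,2)=. (1,4)=* (3,2)=. (3,4)=* -> step gives (2,4)='*' but target has '.' -> reject
  (1,2)=. (1,4)=* (3,2)=* (3,4)=. -> step gives (2,2)='.' but target has '*' -> reject
  (1,2)=. (1,4)=* (3,2)=* (3,4)=* -> step gives (2,2)='.' but target has '*' -> reject
  (1,2)=* (1,4)=. (3,2)=. (3,4)=. -> step gives (0,1)='*' but target has '.' -> reject
  (1,2)=* (1,4)=. (3,2)=. (3,4)=* -> step gives (0,1)='*' but target has '.' -> reject
  (1,2)=* (1,4)=. (3,2)=* (3,4)=. -> step gives (0,1)='*' but target has '.' -> reject
  (1,2)=* (1,4)=. (3,2)=* (3,4)=* -> step gives (0,1)='*' but target has '.' -> reject
  (1,2)=* (1,4)=* (3,2)=. (3,4)=. -> step gives (0,1)='*' but target has '.' -> reject
  (1,2)=* (1,4)=* (3,2)=. (3,4)=* -> step gives (0,1)='*' but target has '.' -> reject
  (1,2)=* (1,4)=* (3,2)=* (3,4)=. -> step gives (0,1)='*' but target has '.' -> reject
  (1,2)=* (1,4)=* (3,2)=* (3,4)=* -> step gives (0,1)='*' but target has '.' -> reject
Unique solution: (1,2)=dead, (1,4)=dead, (3,2)=dead, (3,4)=dead.
Check: live-neighbor counts of every cell in the completed generation 0:
221000
111111
443211
344332
343311
Applying B3/S23 to generation 0 with these counts gives:
......
......
..*...
*..**.
*.**..
which matches the target exactly.

Answer: ......
**....
....*.
**.*..
***.*.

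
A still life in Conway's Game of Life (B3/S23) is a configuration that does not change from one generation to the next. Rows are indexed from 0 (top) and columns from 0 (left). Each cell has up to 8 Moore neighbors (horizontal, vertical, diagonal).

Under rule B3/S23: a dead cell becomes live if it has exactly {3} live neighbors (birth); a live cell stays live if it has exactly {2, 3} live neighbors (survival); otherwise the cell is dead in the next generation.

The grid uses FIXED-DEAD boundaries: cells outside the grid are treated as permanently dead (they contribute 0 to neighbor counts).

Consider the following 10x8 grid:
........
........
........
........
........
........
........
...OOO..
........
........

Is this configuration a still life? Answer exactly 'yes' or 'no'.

Compute generation 1 and compare to generation 0 (given above):
Generation 1:
........
........
........
........
........
........
....O...
....O...
....O...
........
Cell (6,4) differs: gen0=0 vs gen1=1 -> NOT a still life.

Answer: no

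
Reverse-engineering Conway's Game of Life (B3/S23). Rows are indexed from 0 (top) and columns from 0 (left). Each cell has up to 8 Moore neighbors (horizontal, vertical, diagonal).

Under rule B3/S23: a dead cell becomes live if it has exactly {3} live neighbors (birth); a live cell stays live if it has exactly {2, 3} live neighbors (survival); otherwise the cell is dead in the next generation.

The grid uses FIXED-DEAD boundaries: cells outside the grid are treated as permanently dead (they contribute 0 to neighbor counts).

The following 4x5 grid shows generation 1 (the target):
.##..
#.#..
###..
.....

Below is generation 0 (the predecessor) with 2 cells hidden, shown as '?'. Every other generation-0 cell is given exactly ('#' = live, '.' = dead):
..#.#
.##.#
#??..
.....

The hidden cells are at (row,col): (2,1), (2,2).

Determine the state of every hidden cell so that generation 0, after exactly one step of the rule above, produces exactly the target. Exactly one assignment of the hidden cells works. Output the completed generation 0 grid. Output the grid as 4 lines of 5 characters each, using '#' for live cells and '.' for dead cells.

Answer: ..#.#
.##.#
##...
.....

Derivation:
Hidden generation-0 cells (in order): (2,1), (2,2).
A hidden cell only influences target cells in its own 3x3 neighborhood. Try each of the 2^2 = 4 assignments, step the completed generation 0 forward once under B3/S23, and compare with the target:
  (2,1)=. (2,2)=. -> step gives (1,0)='.' but target has '#' -> reject
  (2,1)=. (2,2)=# -> step gives (1,0)='.' but target has '#' -> reject
  (2,1)=# (2,2)=. -> step reproduces the target at every cell -> ACCEPT
  (2,1)=# (2,2)=# -> step gives (1,2)='.' but target has '#' -> reject
Unique solution: (2,1)=live, (2,2)=dead.
Check: live-neighbor counts of every cell in the completed generation 0:
13241
34341
23321
22100
Applying B3/S23 to generation 0 with these counts gives:
.##..
#.#..
###..
.....
which matches the target exactly.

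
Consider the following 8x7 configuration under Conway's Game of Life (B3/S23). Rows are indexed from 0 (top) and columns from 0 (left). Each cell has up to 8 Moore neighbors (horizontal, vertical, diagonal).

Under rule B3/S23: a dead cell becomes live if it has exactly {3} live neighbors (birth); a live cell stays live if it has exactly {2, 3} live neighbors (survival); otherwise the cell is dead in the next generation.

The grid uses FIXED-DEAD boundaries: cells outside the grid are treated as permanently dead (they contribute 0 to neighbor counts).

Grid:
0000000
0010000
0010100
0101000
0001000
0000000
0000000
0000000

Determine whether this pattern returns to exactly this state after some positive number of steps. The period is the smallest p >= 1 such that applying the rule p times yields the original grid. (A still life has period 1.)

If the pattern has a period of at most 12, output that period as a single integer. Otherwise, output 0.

Simulating and comparing each generation to the original:
Gen 0 (original, given above): 6 live cells
Gen 1: 6 live cells, differs from original
Gen 2: 6 live cells, MATCHES original -> period = 2

Answer: 2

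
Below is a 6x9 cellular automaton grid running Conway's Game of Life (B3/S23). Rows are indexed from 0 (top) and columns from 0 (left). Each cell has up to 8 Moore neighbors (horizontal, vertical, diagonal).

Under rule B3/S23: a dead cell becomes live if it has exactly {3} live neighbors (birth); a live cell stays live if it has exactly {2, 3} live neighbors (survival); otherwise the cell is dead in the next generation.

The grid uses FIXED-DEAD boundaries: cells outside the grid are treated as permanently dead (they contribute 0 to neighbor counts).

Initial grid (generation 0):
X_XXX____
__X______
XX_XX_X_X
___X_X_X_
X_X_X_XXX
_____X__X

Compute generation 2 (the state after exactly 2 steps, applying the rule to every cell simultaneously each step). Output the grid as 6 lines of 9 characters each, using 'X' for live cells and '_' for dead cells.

Simulating step by step:
Generation 0 (given above): 22 live cells
Generation 1: 18 live cells
_XXX_____
X____X___
_X_XXXXX_
X________
___XX___X
_____XX_X
Generation 2: 18 live cells
(generation 2 grid is the final answer)

Answer: _XX______
X____X___
XX__XXX__
__X___XX_
____XX_X_
____XX_X_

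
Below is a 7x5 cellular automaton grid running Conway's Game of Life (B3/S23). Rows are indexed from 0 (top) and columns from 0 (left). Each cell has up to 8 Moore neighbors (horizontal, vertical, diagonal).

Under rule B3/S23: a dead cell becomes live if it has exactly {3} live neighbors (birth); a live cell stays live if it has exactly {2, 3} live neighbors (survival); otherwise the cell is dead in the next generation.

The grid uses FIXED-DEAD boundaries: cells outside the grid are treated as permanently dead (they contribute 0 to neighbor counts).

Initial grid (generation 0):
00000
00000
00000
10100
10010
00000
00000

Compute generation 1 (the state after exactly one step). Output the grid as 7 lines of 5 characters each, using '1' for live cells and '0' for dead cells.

Simulating step by step:
Generation 0 (given above): 4 live cells
Generation 1: 2 live cells
(generation 1 grid is the final answer)

Answer: 00000
00000
00000
01000
01000
00000
00000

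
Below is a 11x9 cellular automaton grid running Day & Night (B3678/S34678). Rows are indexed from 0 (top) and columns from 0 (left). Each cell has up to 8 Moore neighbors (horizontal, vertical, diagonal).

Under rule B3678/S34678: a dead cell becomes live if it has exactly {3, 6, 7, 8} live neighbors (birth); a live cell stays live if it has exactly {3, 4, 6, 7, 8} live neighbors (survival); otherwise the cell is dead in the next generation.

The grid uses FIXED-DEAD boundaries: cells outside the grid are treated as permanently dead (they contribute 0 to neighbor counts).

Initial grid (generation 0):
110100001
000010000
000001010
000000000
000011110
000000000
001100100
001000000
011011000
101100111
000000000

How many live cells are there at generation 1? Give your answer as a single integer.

Answer: 17

Derivation:
Simulating step by step:
Generation 0 (given above): 25 live cells
Generation 1: 17 live cells
000000000
000000000
000000000
000010010
000000000
000110010
000000000
001011000
011000110
001111000
000000010
Population at generation 1: 17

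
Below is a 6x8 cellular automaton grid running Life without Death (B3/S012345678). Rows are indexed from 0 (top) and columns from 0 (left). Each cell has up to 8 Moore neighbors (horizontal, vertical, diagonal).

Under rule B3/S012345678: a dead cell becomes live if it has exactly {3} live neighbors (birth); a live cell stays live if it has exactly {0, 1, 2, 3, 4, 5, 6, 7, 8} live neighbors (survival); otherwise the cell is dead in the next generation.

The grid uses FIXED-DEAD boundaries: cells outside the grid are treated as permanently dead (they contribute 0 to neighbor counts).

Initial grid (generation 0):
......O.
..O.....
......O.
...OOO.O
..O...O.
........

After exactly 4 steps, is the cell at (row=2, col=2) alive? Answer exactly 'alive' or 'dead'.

Answer: alive

Derivation:
Simulating step by step:
Generation 0 (given above): 9 live cells
Generation 1: 15 live cells
......O.
..O.....
...OOOO.
...OOO.O
..OOOOO.
........
Generation 2: 22 live cells
......O.
..OOO.O.
..OOOOO.
...OOO.O
..OOOOO.
...OOO..
Generation 3: 28 live cells
...O.OO.
..OOO.OO
..OOOOOO
...OOO.O
..OOOOO.
..OOOOO.
Generation 4: 31 live cells
..OO.OOO
..OOO.OO
..OOOOOO
...OOO.O
..OOOOOO
..OOOOO.

Cell (2,2) at generation 4: 1 -> alive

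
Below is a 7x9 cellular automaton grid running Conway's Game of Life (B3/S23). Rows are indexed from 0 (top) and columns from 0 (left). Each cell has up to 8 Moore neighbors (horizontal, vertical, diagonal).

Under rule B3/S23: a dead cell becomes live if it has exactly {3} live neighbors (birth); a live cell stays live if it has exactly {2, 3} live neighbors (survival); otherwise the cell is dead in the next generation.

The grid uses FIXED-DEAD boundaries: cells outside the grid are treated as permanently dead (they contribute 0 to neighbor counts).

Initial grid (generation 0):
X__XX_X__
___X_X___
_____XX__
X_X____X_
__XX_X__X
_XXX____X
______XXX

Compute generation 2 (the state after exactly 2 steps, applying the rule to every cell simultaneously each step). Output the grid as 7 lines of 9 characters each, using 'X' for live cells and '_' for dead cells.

Simulating step by step:
Generation 0 (given above): 22 live cells
Generation 1: 24 live cells
___XXX___
___X_____
____XXX__
_XXXXX_X_
____X__XX
_X_XX_X_X
__X____XX
Generation 2: 19 live cells
(generation 2 grid is the final answer)

Answer: ___XX____
___X__X__
______X__
__X____XX
_X______X
__XXXXX__
__XX___XX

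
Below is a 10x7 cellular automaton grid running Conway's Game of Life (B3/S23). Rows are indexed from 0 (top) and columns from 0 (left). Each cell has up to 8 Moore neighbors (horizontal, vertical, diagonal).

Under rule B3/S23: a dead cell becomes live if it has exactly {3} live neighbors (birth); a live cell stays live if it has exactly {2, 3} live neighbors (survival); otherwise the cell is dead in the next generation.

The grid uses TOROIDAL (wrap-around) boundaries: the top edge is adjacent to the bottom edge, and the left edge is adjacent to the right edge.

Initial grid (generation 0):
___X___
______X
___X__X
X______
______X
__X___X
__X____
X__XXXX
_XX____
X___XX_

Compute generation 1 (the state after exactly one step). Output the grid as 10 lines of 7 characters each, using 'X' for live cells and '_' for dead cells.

Simulating step by step:
Generation 0 (given above): 19 live cells
Generation 1: 24 live cells
(generation 1 grid is the final answer)

Answer: ____XXX
_______
X_____X
X_____X
X_____X
_______
XXX_X__
X__XXXX
_XX____
_XXXX__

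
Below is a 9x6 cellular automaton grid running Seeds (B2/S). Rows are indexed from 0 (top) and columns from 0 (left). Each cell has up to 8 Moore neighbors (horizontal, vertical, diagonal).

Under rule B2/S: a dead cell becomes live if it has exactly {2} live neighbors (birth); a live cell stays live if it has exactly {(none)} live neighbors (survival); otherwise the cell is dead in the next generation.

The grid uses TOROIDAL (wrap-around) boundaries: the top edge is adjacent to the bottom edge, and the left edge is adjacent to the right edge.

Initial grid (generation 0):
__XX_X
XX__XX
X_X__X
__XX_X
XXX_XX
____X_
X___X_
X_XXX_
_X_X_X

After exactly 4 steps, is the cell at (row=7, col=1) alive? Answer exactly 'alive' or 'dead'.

Answer: alive

Derivation:
Simulating step by step:
Generation 0 (given above): 28 live cells
Generation 1: 2 live cells
______
______
______
______
______
__X___
__X___
______
______
Generation 2: 4 live cells
______
______
______
______
______
_X_X__
_X_X__
______
______
Generation 3: 6 live cells
______
______
______
______
__X___
X___X_
X___X_
__X___
______
Generation 4: 6 live cells
______
______
______
______
_X_X_X
______
______
_X_X_X
______

Cell (7,1) at generation 4: 1 -> alive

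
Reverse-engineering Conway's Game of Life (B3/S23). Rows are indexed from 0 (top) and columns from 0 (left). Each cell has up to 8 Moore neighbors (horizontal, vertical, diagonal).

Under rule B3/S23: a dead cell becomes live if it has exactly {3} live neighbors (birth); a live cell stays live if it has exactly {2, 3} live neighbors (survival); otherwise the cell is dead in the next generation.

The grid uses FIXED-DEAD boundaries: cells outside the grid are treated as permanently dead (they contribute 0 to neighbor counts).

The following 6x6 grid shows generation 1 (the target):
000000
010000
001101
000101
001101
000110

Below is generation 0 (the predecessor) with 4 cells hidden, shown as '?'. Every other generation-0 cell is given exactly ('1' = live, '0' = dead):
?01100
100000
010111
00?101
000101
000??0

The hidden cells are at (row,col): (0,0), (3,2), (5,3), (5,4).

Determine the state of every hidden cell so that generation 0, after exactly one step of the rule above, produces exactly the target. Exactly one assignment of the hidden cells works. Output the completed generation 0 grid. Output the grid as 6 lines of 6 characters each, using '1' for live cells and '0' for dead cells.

Answer: 001100
100000
010111
000101
000101
000110

Derivation:
Hidden generation-0 cells (in order): (0,0), (3,2), (5,3), (5,4).
A hidden cell only influences target cells in its own 3x3 neighborhood. Try each of the 2^4 = 16 assignments, step the completed generation 0 forward once under B3/S23, and compare with the target:
  (0,0)=0 (3,2)=0 (5,3)=0 (5,4)=0 -> step gives (4,2)='0' but target has '1' -> reject
  (0,0)=0 (3,2)=0 (5,3)=0 (5,4)=1 -> step gives (4,2)='0' but target has '1' -> reject
  (0,0)=0 (3,2)=0 (5,3)=1 (5,4)=0 -> step gives (4,5)='0' but target has '1' -> reject
  (0,0)=0 (3,2)=0 (5,3)=1 (5,4)=1 -> step reproduces the target at every cell -> ACCEPT
  (0,0)=0 (3,2)=1 (5,3)=0 (5,4)=0 -> step gives (2,1)='1' but target has '0' -> reject
  (0,0)=0 (3,2)=1 (5,3)=0 (5,4)=1 -> step gives (2,1)='1' but target has '0' -> reject
  (0,0)=0 (3,2)=1 (5,3)=1 (5,4)=0 -> step gives (2,1)='1' but target has '0' -> reject
  (0,0)=0 (3,2)=1 (5,3)=1 (5,4)=1 -> step gives (2,1)='1' but target has '0' -> reject
  (0,0)=1 (3,2)=0 (5,3)=0 (5,4)=0 -> step gives (0,1)='1' but target has '0' -> reject
  (0,0)=1 (3,2)=0 (5,3)=0 (5,4)=1 -> step gives (0,1)='1' but target has '0' -> reject
  (0,0)=1 (3,2)=0 (5,3)=1 (5,4)=0 -> step gives (0,1)='1' but target has '0' -> reject
  (0,0)=1 (3,2)=0 (5,3)=1 (5,4)=1 -> step gives (0,1)='1' but target has '0' -> reject
  (0,0)=1 (3,2)=1 (5,3)=0 (5,4)=0 -> step gives (0,1)='1' but target has '0' -> reject
  (0,0)=1 (3,2)=1 (5,3)=0 (5,4)=1 -> step gives (0,1)='1' but target has '0' -> reject
  (0,0)=1 (3,2)=1 (5,3)=1 (5,4)=0 -> step gives (0,1)='1' but target has '0' -> reject
  (0,0)=1 (3,2)=1 (5,3)=1 (5,4)=1 -> step gives (0,1)='1' but target has '0' -> reject
Unique solution: (0,0)=dead, (3,2)=dead, (5,3)=live, (5,4)=live.
Check: live-neighbor counts of every cell in the completed generation 0:
121110
134442
213242
114373
003362
002232
Applying B3/S23 to generation 0 with these counts gives:
000000
010000
001101
000101
001101
000110
which matches the target exactly.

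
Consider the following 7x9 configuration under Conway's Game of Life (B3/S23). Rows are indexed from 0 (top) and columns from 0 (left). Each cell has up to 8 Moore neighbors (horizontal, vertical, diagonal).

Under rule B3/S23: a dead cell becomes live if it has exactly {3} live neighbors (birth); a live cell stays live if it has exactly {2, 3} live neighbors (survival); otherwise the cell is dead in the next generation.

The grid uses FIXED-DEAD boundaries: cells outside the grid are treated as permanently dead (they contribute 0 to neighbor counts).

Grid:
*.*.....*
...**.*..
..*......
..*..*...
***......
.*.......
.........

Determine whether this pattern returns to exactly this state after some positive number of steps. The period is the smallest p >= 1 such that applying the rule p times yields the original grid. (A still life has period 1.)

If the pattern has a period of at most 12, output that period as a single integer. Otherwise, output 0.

Simulating and comparing each generation to the original:
Gen 0 (original, given above): 13 live cells
Gen 1: 14 live cells, differs from original
Gen 2: 9 live cells, differs from original
Gen 3: 5 live cells, differs from original
Gen 4: 3 live cells, differs from original
Gen 5: 3 live cells, differs from original
Gen 6: 3 live cells, differs from original
Gen 7: 3 live cells, differs from original
Gen 8: 3 live cells, differs from original
Gen 9: 3 live cells, differs from original
Gen 10: 3 live cells, differs from original
Gen 11: 3 live cells, differs from original
Gen 12: 3 live cells, differs from original
No period found within 12 steps.

Answer: 0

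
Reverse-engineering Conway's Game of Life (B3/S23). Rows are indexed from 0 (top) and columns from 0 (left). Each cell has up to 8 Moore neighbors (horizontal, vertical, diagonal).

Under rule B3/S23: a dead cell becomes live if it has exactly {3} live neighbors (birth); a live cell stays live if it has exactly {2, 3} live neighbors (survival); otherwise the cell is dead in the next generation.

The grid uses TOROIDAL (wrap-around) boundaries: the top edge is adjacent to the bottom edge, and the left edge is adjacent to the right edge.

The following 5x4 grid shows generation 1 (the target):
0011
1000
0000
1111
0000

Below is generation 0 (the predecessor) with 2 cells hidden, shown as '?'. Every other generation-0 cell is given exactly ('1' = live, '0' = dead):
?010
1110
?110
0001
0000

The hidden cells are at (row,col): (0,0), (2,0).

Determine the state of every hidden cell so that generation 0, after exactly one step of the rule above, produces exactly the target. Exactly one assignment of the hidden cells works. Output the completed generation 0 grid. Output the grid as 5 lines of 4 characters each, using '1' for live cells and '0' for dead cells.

Answer: 0010
1110
1110
0001
0000

Derivation:
Hidden generation-0 cells (in order): (0,0), (2,0).
A hidden cell only influences target cells in its own 3x3 neighborhood. Try each of the 2^2 = 4 assignments, step the completed generation 0 forward once under B3/S23, and compare with the target:
  (0,0)=0 (2,0)=0 -> step gives (3,0)='0' but target has '1' -> reject
  (0,0)=0 (2,0)=1 -> step reproduces the target at every cell -> ACCEPT
  (0,0)=1 (2,0)=0 -> step gives (0,0)='1' but target has '0' -> reject
  (0,0)=1 (2,0)=1 -> step gives (0,0)='1' but target has '0' -> reject
Unique solution: (0,0)=dead, (2,0)=live.
Check: live-neighbor counts of every cell in the completed generation 0:
2423
3645
4545
3332
1122
Applying B3/S23 to generation 0 with these counts gives:
0011
1000
0000
1111
0000
which matches the target exactly.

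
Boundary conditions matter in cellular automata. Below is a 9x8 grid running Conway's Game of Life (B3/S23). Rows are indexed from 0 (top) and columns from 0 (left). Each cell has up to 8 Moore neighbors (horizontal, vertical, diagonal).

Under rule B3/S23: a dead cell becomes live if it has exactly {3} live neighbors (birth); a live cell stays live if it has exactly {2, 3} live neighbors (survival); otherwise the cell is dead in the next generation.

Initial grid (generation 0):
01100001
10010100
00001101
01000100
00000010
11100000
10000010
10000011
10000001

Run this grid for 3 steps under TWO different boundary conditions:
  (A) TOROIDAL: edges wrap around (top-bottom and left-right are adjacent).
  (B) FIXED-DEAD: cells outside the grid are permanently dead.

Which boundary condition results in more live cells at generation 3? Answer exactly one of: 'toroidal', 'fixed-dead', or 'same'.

Answer: toroidal

Derivation:
Under TOROIDAL boundary, generation 3:
01010000
10000100
11100000
01111111
00000001
00000000
01000001
00100010
11100010
Population = 23

Under FIXED-DEAD boundary, generation 3:
00011000
01000100
00100010
00011110
00000000
00000000
11000010
00000100
00000010
Population = 15

Comparison: toroidal=23, fixed-dead=15 -> toroidal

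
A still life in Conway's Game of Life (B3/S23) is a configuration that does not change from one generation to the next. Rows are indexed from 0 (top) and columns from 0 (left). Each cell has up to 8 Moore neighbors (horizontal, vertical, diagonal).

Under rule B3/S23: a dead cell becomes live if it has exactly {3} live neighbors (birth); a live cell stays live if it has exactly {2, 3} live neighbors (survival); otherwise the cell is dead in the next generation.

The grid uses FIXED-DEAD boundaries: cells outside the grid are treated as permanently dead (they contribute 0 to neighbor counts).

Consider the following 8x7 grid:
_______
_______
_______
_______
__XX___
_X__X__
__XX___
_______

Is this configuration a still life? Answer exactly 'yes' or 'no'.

Compute generation 1 and compare to generation 0 (given above):
Generation 1:
_______
_______
_______
_______
__XX___
_X__X__
__XX___
_______
The grids are IDENTICAL -> still life.

Answer: yes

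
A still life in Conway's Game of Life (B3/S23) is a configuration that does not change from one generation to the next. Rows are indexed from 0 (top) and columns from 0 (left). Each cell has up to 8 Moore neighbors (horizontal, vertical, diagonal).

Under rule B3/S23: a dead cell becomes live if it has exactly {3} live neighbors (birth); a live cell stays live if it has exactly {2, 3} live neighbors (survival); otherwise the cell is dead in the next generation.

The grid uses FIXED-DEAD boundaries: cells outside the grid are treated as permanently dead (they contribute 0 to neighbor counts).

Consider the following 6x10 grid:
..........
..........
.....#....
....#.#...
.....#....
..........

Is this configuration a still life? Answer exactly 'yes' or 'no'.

Compute generation 1 and compare to generation 0 (given above):
Generation 1:
..........
..........
.....#....
....#.#...
.....#....
..........
The grids are IDENTICAL -> still life.

Answer: yes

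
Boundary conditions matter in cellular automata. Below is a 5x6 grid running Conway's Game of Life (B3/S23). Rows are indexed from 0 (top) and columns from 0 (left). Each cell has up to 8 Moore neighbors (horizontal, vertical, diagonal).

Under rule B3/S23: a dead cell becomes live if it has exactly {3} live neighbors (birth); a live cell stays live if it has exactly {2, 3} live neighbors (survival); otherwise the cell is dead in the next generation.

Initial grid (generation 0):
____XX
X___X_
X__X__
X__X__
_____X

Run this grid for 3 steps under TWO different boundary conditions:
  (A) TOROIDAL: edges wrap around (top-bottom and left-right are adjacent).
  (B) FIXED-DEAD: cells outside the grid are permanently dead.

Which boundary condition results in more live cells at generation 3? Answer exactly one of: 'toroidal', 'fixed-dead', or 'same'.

Under TOROIDAL boundary, generation 3:
X__X_X
X____X
_XXX__
_X____
XX_XX_
Population = 13

Under FIXED-DEAD boundary, generation 3:
______
__XX__
__X___
___X__
______
Population = 4

Comparison: toroidal=13, fixed-dead=4 -> toroidal

Answer: toroidal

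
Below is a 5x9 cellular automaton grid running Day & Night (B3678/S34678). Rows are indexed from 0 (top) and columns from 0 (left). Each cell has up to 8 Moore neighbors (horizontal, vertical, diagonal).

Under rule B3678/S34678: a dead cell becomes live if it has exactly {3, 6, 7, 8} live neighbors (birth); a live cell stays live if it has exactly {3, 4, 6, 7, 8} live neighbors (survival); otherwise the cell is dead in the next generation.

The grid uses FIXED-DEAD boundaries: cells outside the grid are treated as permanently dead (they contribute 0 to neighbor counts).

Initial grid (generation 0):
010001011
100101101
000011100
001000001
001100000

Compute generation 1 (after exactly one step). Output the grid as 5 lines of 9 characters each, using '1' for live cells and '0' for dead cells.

Answer: 000010010
000000000
000111100
000011000
000000000

Derivation:
Simulating step by step:
Generation 0 (given above): 16 live cells
Generation 1: 8 live cells
(generation 1 grid is the final answer)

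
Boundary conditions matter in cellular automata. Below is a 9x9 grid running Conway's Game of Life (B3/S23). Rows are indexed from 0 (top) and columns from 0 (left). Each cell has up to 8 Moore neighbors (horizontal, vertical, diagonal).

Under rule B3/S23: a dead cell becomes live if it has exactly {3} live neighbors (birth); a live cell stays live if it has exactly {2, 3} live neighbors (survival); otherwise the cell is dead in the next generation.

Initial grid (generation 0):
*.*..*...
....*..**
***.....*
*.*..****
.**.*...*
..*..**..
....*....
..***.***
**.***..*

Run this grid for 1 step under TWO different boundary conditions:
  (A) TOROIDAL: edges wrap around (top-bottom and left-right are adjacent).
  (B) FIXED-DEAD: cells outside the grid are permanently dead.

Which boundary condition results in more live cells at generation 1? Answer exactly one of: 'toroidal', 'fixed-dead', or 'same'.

Answer: fixed-dead

Derivation:
Under TOROIDAL boundary, generation 1:
..*..***.
..**...*.
..**.*...
.....**..
..*.*...*
.**.**...
..*.*....
.**...***
.........
Population = 26

Under FIXED-DEAD boundary, generation 1:
.........
*.**...**
*.**.*...
*....**.*
..*.*...*
.**.**...
..*.*....
.**...***
.*...**.*
Population = 31

Comparison: toroidal=26, fixed-dead=31 -> fixed-dead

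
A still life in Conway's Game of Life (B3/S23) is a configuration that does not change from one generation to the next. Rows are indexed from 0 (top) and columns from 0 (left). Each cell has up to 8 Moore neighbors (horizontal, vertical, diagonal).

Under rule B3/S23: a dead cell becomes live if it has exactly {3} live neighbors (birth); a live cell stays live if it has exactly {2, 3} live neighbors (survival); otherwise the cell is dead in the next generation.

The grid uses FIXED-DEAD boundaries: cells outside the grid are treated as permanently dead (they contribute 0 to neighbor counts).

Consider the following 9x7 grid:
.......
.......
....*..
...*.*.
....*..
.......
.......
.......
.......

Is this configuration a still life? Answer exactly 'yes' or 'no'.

Answer: yes

Derivation:
Compute generation 1 and compare to generation 0 (given above):
Generation 1:
.......
.......
....*..
...*.*.
....*..
.......
.......
.......
.......
The grids are IDENTICAL -> still life.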